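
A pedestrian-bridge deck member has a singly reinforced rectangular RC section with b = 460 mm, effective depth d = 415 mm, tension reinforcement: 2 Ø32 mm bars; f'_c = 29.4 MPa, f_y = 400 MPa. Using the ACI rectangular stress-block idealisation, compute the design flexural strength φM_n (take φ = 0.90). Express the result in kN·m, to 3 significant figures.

A_s = 2 × 804 = 1608 mm².
T = A_s f_y = 1608 × 400 = 643200 N = 643.2 kN.
From C = T: a = T/(0.85 f'_c b) = 643200/(0.85 × 29.4 × 460) = 55.95 mm.
M_n = T(d − a/2) = 643.2 kN × (415 − 27.975) mm = 248.93 kN·m.
φM_n = 0.90 × 248.93 = 224.04 kN·m.

φM_n ≈ 224 kN·m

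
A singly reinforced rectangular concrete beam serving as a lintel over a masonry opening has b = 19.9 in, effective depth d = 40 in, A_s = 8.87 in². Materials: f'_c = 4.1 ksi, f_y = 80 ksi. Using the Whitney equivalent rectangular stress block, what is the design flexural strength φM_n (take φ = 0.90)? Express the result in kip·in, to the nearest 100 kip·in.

φM_n ≈ 22300 kip·in

T = A_s f_y = 8.87 × 80 = 709.6 kips.
a = T/(0.85 f'_c b) = 709.6/(0.85 × 4.1 × 19.9) = 10.232 in.
M_n = T(d − a/2) = 709.6 × (40 − 5.116) = 24753.7 kip·in.
φM_n = 0.90 × 24753.7 = 22278.3 kip·in.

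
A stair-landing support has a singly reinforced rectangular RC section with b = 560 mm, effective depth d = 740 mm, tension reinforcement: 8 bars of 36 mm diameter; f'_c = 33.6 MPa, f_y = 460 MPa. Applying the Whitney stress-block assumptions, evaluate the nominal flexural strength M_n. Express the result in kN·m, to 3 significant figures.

M_n ≈ 2330 kN·m

A_s = 8 × 1018 = 8144 mm².
T = A_s f_y = 8144 × 460 = 3746240 N = 3746.24 kN.
From C = T: a = T/(0.85 f'_c b) = 3746240/(0.85 × 33.6 × 560) = 234.23 mm.
M_n = T(d − a/2) = 3746.24 kN × (740 − 117.115) mm = 2333.48 kN·m.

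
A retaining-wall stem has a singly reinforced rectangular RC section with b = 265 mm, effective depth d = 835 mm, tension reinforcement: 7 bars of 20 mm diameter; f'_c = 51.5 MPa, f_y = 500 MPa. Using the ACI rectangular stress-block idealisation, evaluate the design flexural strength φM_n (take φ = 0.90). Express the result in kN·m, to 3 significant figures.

φM_n ≈ 779 kN·m

A_s = 7 × 314 = 2198 mm².
T = A_s f_y = 2198 × 500 = 1099000 N = 1099 kN.
From C = T: a = T/(0.85 f'_c b) = 1099000/(0.85 × 51.5 × 265) = 94.74 mm.
M_n = T(d − a/2) = 1099 kN × (835 − 47.37) mm = 865.61 kN·m.
φM_n = 0.90 × 865.61 = 779.05 kN·m.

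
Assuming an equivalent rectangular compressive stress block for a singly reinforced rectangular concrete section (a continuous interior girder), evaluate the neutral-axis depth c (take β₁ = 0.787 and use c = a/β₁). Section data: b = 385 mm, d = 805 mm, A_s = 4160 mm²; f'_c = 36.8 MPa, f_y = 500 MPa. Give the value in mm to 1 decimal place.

c ≈ 219.5 mm

T = A_s f_y = 4160 × 500 = 2080000 N = 2080 kN.
Setting C = 0.85 f'_c a b equal to T: a = 2080000/(0.85 × 36.8 × 385) = 172.717 mm.
With β₁ = 0.787, c = a/β₁ = 172.717/0.787 = 219.5 mm.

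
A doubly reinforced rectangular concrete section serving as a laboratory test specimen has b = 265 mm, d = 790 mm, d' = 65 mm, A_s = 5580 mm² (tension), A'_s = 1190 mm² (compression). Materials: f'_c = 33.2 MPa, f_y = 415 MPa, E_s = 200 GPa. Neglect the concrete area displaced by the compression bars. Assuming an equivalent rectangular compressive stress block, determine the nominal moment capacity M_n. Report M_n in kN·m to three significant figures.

M_n ≈ 1580 kN·m

Assume both tension and compression steel yield.
Net tension couple steel: A_s − A'_s = 4390 mm².
a = (A_s − A'_s) f_y / (0.85 f'_c b) = 1821850/(0.85 × 33.2 × 265) = 243.62 mm.
c = a/β₁ = 243.62/0.813 = 299.66 mm; ε'_s = 0.003(c − d')/c = 0.0023 ≥ f_y/E_s = 0.0021, so compression steel does yield.
M_n = (A_s − A'_s) f_y (d − a/2) + A'_s f_y (d − d') = [1821850 × (790 − 121.81) + 493850 × (790 − 65)] × 10⁻⁶ = 1217.34 + 358.04 = 1575.38 kN·m.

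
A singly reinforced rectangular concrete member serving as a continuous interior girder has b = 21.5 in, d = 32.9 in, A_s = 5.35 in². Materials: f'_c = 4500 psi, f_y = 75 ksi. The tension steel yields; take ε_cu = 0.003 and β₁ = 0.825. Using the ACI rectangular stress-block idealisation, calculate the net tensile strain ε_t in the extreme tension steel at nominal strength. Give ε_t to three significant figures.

ε_t ≈ 0.0137

a = A_s f_y/(0.85 f'_c b) = 4.879 in.
β₁ = 0.825, so c = a/β₁ = 4.879/0.825 = 5.914 in.
From the linear strain diagram with ε_cu = 0.003: ε_t = 0.003 (d − c)/c = 0.003 × (32.9 − 5.914)/5.914 = 0.0137.
Since ε_t ≥ 0.005, the section is tension-controlled.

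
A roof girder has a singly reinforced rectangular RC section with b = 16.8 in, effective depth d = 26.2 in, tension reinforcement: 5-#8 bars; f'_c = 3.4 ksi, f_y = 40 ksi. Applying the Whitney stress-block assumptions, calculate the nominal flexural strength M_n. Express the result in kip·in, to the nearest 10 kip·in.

M_n ≈ 3880 kip·in

A_s = 5 × 0.79 = 3.95 in².
T = A_s f_y = 3.95 × 40 = 158 kips.
a = T/(0.85 f'_c b) = 158/(0.85 × 3.4 × 16.8) = 3.254 in.
M_n = T(d − a/2) = 158 × (26.2 − 1.627) = 3882.5 kip·in.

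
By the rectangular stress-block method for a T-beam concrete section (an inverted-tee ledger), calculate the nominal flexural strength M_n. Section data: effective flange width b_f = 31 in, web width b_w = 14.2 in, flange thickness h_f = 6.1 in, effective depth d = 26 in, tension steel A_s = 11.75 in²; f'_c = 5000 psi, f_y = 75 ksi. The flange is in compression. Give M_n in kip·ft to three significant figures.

Tension: T = A_s f_y = 11.75 × 75 = 881.25 kips.
Try a within the flange: a = T/(0.85 f'_c b_f) = 881.25/(0.85 × 5 × 31) = 6.689 in.
a = 6.689 > h_f = 6.1 in: the block extends into the web. Split into flange-overhang and web parts.
C_f = 0.85 f'_c (b_f − b_w) h_f = 0.85 × 5 × (31 − 14.2) × 6.1 = 435.5 kips.
Remaining web compression depth: a_w = (T − C_f)/(0.85 f'_c b_w) = (881.25 − 435.5)/(0.85 × 5 × 14.2) = 7.386 in.
M_n = C_f(d − h_f/2) + (T − C_f)(d − a_w/2) = 435.5 × (26 − 3.05) + 445.75 × (26 − 3.693) = 9994.7 + 9943.3 = 19938.0 kip·in.
M_n = 19938.0/12 = 1661.50 kip·ft.

M_n ≈ 1660 kip·ft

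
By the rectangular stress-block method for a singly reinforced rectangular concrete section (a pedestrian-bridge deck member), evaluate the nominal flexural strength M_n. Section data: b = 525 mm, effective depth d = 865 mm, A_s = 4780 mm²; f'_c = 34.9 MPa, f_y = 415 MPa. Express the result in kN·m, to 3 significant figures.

M_n ≈ 1590 kN·m

T = A_s f_y = 4780 × 415 = 1983700 N = 1983.7 kN.
From C = T: a = T/(0.85 f'_c b) = 1983700/(0.85 × 34.9 × 525) = 127.37 mm.
M_n = T(d − a/2) = 1983.7 kN × (865 − 63.685) mm = 1589.57 kN·m.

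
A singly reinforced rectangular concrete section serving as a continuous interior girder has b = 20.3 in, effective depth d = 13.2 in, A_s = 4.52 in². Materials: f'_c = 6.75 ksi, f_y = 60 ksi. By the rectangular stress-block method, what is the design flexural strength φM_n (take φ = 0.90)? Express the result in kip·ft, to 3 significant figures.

φM_n ≈ 245 kip·ft

T = A_s f_y = 4.52 × 60 = 271.2 kips.
a = T/(0.85 f'_c b) = 271.2/(0.85 × 6.75 × 20.3) = 2.328 in.
M_n = T(d − a/2) = 271.2 × (13.2 − 1.164) = 3264.2 kip·in = 3264.2/12 = 272.02 kip·ft.
φM_n = 0.90 × 272.02 = 244.82 kip·ft.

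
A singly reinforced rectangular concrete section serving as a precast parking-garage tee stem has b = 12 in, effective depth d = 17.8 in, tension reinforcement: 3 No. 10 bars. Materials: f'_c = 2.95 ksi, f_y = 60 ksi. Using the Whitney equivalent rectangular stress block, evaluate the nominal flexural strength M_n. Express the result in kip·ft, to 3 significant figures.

M_n ≈ 267 kip·ft

A_s = 3 × 1.27 = 3.81 in².
T = A_s f_y = 3.81 × 60 = 228.6 kips.
a = T/(0.85 f'_c b) = 228.6/(0.85 × 2.95 × 12) = 7.597 in.
M_n = T(d − a/2) = 228.6 × (17.8 − 3.7985) = 3200.7 kip·in = 3200.7/12 = 266.73 kip·ft.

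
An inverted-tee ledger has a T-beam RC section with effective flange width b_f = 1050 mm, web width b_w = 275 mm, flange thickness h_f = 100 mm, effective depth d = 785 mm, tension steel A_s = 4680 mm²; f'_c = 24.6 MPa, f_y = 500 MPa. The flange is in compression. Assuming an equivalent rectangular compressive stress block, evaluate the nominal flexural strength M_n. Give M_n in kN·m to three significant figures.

M_n ≈ 1710 kN·m

Tension: T = A_s f_y = 4680 × 500 = 2340000 N.
Try a within the flange: a = T/(0.85 f'_c b_f) = 2340000/(0.85 × 24.6 × 1050) = 106.58 mm.
a = 106.58 > h_f = 100 mm: the block extends into the web. Split into flange-overhang and web parts.
C_f = 0.85 f'_c (b_f − b_w) h_f = 0.85 × 24.6 × (1050 − 275) × 100 = 1620525 N.
Remaining web compression depth: a_w = (T − C_f)/(0.85 f'_c b_w) = (2340000 − 1620525)/(0.85 × 24.6 × 275) = 125.12 mm.
M_n = C_f(d − h_f/2) + (T − C_f)(d − a_w/2) = 1620525 × (785 − 50) + 719475 × (785 − 62.56) = 1191.09 + 519.78 = 1710.87 × 10⁶ N·mm.
M_n = 1710.87 kN·m.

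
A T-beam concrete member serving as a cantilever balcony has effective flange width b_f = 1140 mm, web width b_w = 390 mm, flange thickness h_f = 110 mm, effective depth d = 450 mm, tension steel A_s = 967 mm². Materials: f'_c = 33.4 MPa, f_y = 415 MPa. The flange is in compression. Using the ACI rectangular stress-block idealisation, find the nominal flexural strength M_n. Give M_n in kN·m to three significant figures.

M_n ≈ 178 kN·m

Tension: T = A_s f_y = 967 × 415 = 401305 N.
Try a within the flange: a = T/(0.85 f'_c b_f) = 401305/(0.85 × 33.4 × 1140) = 12.40 mm.
Since a = 12.40 ≤ h_f = 110 mm, the stress block lies entirely in the flange; analyse as a rectangular beam of width b_f.
M_n = T(d − a/2) = 401305 × (450 − 6.2) = 178.10 × 10⁶ N·mm.
M_n = 178.10 kN·m.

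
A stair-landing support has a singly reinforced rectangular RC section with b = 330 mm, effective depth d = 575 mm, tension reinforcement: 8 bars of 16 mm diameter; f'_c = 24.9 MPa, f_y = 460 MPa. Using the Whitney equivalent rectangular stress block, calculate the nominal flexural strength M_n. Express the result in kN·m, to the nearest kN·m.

M_n ≈ 386 kN·m

A_s = 8 × 201 = 1608 mm².
T = A_s f_y = 1608 × 460 = 739680 N = 739.68 kN.
From C = T: a = T/(0.85 f'_c b) = 739680/(0.85 × 24.9 × 330) = 105.90 mm.
M_n = T(d − a/2) = 739.68 kN × (575 − 52.95) mm = 386.15 kN·m.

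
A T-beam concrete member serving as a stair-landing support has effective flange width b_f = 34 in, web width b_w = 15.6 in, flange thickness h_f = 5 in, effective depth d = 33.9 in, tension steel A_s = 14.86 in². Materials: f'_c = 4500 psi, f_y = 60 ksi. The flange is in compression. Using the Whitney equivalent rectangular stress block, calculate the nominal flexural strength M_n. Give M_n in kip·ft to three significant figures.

Tension: T = A_s f_y = 14.86 × 60 = 891.6 kips.
Try a within the flange: a = T/(0.85 f'_c b_f) = 891.6/(0.85 × 4.5 × 34) = 6.856 in.
a = 6.856 > h_f = 5 in: the block extends into the web. Split into flange-overhang and web parts.
C_f = 0.85 f'_c (b_f − b_w) h_f = 0.85 × 4.5 × (34 − 15.6) × 5 = 351.9 kips.
Remaining web compression depth: a_w = (T − C_f)/(0.85 f'_c b_w) = (891.6 − 351.9)/(0.85 × 4.5 × 15.6) = 9.045 in.
M_n = C_f(d − h_f/2) + (T − C_f)(d − a_w/2) = 351.9 × (33.9 − 2.5) + 539.7 × (33.9 − 4.5225) = 11049.7 + 15855.0 = 26904.7 kip·in.
M_n = 26904.7/12 = 2242.06 kip·ft.

M_n ≈ 2240 kip·ft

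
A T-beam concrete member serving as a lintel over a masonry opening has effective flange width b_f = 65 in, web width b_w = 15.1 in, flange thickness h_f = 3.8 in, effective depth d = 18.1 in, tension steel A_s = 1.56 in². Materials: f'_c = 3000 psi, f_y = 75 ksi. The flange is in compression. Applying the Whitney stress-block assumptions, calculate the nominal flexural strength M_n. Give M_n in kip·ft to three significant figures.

M_n ≈ 173 kip·ft

Tension: T = A_s f_y = 1.56 × 75 = 117 kips.
Try a within the flange: a = T/(0.85 f'_c b_f) = 117/(0.85 × 3 × 65) = 0.706 in.
Since a = 0.706 ≤ h_f = 3.8 in, the stress block lies entirely in the flange; analyse as a rectangular beam of width b_f.
M_n = T(d − a/2) = 117 × (18.1 − 0.353) = 2076.4 kip·in.
M_n = 2076.4/12 = 173.03 kip·ft.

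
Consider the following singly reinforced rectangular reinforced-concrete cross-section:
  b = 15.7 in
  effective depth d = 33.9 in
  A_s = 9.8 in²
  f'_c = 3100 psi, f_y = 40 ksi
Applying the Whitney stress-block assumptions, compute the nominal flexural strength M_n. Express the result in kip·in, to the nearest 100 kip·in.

T = A_s f_y = 9.8 × 40 = 392 kips.
a = T/(0.85 f'_c b) = 392/(0.85 × 3.1 × 15.7) = 9.476 in.
M_n = T(d − a/2) = 392 × (33.9 − 4.738) = 11431.5 kip·in.

M_n ≈ 11400 kip·in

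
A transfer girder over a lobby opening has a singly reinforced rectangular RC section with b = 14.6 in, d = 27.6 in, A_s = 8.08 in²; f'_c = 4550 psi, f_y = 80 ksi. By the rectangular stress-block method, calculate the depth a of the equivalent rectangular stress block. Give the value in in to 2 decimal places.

a ≈ 11.45 in

T = A_s f_y = 8.08 × 80 = 646.4 kips.
a = T/(0.85 f'_c b) = 646.4/(0.85 × 4.55 × 14.6) = 11.45 in.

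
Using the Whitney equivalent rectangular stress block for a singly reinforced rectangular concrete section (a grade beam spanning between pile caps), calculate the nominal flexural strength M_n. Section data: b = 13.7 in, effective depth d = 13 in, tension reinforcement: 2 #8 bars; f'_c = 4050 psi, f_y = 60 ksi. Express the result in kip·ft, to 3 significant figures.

A_s = 2 × 0.79 = 1.58 in².
T = A_s f_y = 1.58 × 60 = 94.8 kips.
a = T/(0.85 f'_c b) = 94.8/(0.85 × 4.05 × 13.7) = 2.010 in.
M_n = T(d − a/2) = 94.8 × (13 − 1.005) = 1137.1 kip·in = 1137.1/12 = 94.76 kip·ft.

M_n ≈ 94.8 kip·ft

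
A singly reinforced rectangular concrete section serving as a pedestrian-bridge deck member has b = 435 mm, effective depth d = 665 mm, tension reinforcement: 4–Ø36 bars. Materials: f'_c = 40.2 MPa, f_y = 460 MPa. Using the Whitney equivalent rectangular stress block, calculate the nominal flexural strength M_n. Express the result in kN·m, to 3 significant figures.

M_n ≈ 1130 kN·m

A_s = 4 × 1018 = 4072 mm².
T = A_s f_y = 4072 × 460 = 1873120 N = 1873.12 kN.
From C = T: a = T/(0.85 f'_c b) = 1873120/(0.85 × 40.2 × 435) = 126.02 mm.
M_n = T(d − a/2) = 1873.12 kN × (665 − 63.01) mm = 1127.60 kN·m.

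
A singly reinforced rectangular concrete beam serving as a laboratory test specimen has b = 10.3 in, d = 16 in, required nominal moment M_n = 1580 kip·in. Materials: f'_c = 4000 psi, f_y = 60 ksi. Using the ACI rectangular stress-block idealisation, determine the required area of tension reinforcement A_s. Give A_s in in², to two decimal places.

A_s ≈ 1.82 in²

From M_n = 0.85 f'_c a b (d − a/2):
a = d − √(d² − 2M_n/(0.85 f'_c b)) = 16 − √(16² − 2 × 1580/(0.85 × 4 × 10.3)) = 3.125 in.
A_s = 0.85 f'_c a b / f_y = 0.85 × 4 × 3.125 × 10.3 / 60 = 1.824 in².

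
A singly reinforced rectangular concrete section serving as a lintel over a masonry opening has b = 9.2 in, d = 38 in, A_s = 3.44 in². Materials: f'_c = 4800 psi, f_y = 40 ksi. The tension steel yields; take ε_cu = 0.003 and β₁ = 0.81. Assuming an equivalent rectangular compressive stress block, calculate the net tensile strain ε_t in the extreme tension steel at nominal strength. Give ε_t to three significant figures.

ε_t ≈ 0.0222

a = A_s f_y/(0.85 f'_c b) = 3.666 in.
β₁ = 0.81, so c = a/β₁ = 3.666/0.81 = 4.526 in.
From the linear strain diagram with ε_cu = 0.003: ε_t = 0.003 (d − c)/c = 0.003 × (38 − 4.526)/4.526 = 0.0222.
Since ε_t ≥ 0.005, the section is tension-controlled.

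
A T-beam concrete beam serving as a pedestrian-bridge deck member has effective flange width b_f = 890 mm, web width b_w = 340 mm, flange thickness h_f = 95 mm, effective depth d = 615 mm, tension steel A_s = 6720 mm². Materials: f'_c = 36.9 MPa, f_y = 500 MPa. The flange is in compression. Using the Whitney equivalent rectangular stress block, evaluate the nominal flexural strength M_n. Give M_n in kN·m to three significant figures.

Tension: T = A_s f_y = 6720 × 500 = 3360000 N.
Try a within the flange: a = T/(0.85 f'_c b_f) = 3360000/(0.85 × 36.9 × 890) = 120.37 mm.
a = 120.37 > h_f = 95 mm: the block extends into the web. Split into flange-overhang and web parts.
C_f = 0.85 f'_c (b_f − b_w) h_f = 0.85 × 36.9 × (890 − 340) × 95 = 1638821 N.
Remaining web compression depth: a_w = (T − C_f)/(0.85 f'_c b_w) = (3360000 − 1638821)/(0.85 × 36.9 × 340) = 161.40 mm.
M_n = C_f(d − h_f/2) + (T − C_f)(d − a_w/2) = 1638821 × (615 − 47.5) + 1721179 × (615 − 80.7) = 930.03 + 919.63 = 1849.66 × 10⁶ N·mm.
M_n = 1849.66 kN·m.

M_n ≈ 1850 kN·m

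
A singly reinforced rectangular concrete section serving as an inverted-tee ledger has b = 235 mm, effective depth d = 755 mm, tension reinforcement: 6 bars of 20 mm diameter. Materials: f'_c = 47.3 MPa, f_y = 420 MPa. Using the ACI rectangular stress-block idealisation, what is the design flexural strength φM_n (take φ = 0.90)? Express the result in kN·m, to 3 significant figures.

φM_n ≈ 508 kN·m

A_s = 6 × 314 = 1884 mm².
T = A_s f_y = 1884 × 420 = 791280 N = 791.28 kN.
From C = T: a = T/(0.85 f'_c b) = 791280/(0.85 × 47.3 × 235) = 83.75 mm.
M_n = T(d − a/2) = 791.28 kN × (755 − 41.875) mm = 564.28 kN·m.
φM_n = 0.90 × 564.28 = 507.85 kN·m.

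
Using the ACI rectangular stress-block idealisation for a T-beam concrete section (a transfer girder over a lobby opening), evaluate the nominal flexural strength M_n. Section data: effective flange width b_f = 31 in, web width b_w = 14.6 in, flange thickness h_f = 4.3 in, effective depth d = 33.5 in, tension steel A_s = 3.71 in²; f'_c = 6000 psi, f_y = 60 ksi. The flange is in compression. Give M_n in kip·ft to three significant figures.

M_n ≈ 608 kip·ft

Tension: T = A_s f_y = 3.71 × 60 = 222.6 kips.
Try a within the flange: a = T/(0.85 f'_c b_f) = 222.6/(0.85 × 6 × 31) = 1.408 in.
Since a = 1.408 ≤ h_f = 4.3 in, the stress block lies entirely in the flange; analyse as a rectangular beam of width b_f.
M_n = T(d − a/2) = 222.6 × (33.5 − 0.704) = 7300.4 kip·in.
M_n = 7300.4/12 = 608.37 kip·ft.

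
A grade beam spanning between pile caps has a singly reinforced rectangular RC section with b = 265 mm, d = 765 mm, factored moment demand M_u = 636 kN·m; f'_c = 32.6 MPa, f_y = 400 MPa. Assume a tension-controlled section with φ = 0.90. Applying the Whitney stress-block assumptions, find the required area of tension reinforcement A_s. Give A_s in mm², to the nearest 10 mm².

A_s ≈ 2540 mm²

M_n = M_u/φ = 636/0.90 = 706.667 kN·m.
With M_n = 0.85 f'_c a b (d − a/2), solve the quadratic for a:
a = d − √(d² − 2M_n/(0.85 f'_c b)) = 765 − √(765² − 2 × 706.667×10⁶/(0.85 × 32.6 × 265)) = 138.30 mm.
A_s = 0.85 f'_c a b / f_y = 0.85 × 32.6 × 138.30 × 265 / 400 = 2538.9 mm².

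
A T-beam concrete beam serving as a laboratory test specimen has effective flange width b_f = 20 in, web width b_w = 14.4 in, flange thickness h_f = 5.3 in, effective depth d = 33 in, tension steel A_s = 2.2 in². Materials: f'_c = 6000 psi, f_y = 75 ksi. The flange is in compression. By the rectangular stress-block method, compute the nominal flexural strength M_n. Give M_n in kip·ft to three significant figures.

M_n ≈ 443 kip·ft

Tension: T = A_s f_y = 2.2 × 75 = 165 kips.
Try a within the flange: a = T/(0.85 f'_c b_f) = 165/(0.85 × 6 × 20) = 1.618 in.
Since a = 1.618 ≤ h_f = 5.3 in, the stress block lies entirely in the flange; analyse as a rectangular beam of width b_f.
M_n = T(d − a/2) = 165 × (33 − 0.809) = 5311.5 kip·in.
M_n = 5311.5/12 = 442.63 kip·ft.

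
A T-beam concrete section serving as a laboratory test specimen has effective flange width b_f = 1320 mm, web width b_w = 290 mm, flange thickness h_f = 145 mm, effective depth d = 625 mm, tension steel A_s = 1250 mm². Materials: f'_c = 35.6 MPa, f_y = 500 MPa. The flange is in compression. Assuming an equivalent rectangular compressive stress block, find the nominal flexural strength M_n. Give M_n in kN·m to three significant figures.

M_n ≈ 386 kN·m

Tension: T = A_s f_y = 1250 × 500 = 625000 N.
Try a within the flange: a = T/(0.85 f'_c b_f) = 625000/(0.85 × 35.6 × 1320) = 15.65 mm.
Since a = 15.65 ≤ h_f = 145 mm, the stress block lies entirely in the flange; analyse as a rectangular beam of width b_f.
M_n = T(d − a/2) = 625000 × (625 − 7.825) = 385.73 × 10⁶ N·mm.
M_n = 385.73 kN·m.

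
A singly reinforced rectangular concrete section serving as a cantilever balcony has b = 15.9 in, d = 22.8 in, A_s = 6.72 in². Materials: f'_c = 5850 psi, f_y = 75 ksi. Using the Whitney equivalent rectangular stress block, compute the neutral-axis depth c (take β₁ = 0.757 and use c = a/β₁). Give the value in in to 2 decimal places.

c ≈ 8.42 in

T = A_s f_y = 6.72 × 75 = 504 kips.
a = T/(0.85 f'_c b) = 504/(0.85 × 5.85 × 15.9) = 6.3747 in.
With β₁ = 0.757, c = a/β₁ = 6.3747/0.757 = 8.42 in.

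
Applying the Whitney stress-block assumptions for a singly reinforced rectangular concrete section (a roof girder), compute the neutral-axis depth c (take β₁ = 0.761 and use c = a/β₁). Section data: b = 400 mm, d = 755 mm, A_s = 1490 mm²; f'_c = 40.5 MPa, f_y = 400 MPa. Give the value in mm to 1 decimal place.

T = A_s f_y = 1490 × 400 = 596000 N = 596 kN.
Setting C = 0.85 f'_c a b equal to T: a = 596000/(0.85 × 40.5 × 400) = 43.282 mm.
With β₁ = 0.761, c = a/β₁ = 43.282/0.761 = 56.9 mm.

c ≈ 56.9 mm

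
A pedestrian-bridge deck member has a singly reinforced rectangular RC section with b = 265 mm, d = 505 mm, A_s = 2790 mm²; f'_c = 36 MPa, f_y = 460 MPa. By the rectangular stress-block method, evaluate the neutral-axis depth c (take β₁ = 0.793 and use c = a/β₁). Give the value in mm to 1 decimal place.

c ≈ 199.6 mm

T = A_s f_y = 2790 × 460 = 1283400 N = 1283.4 kN.
Setting C = 0.85 f'_c a b equal to T: a = 1283400/(0.85 × 36 × 265) = 158.269 mm.
With β₁ = 0.793, c = a/β₁ = 158.269/0.793 = 199.6 mm.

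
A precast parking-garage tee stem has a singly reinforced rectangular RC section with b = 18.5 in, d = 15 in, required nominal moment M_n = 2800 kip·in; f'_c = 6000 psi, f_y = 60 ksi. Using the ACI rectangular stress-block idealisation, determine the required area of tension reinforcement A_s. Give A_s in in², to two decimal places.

A_s ≈ 3.35 in²

From M_n = 0.85 f'_c a b (d − a/2):
a = d − √(d² − 2M_n/(0.85 f'_c b)) = 15 − √(15² − 2 × 2800/(0.85 × 6 × 18.5)) = 2.130 in.
A_s = 0.85 f'_c a b / f_y = 0.85 × 6 × 2.130 × 18.5 / 60 = 3.349 in².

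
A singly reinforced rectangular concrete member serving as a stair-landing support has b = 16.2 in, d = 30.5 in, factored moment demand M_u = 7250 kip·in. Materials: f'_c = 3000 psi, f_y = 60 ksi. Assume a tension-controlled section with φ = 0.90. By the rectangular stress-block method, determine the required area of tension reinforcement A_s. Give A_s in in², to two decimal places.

M_n = M_u/φ = 7250/0.90 = 8055.56 kip·in.
From M_n = 0.85 f'_c a b (d − a/2):
a = d − √(d² − 2M_n/(0.85 f'_c b)) = 30.5 − √(30.5² − 2 × 8055.56/(0.85 × 3 × 16.2)) = 7.257 in.
A_s = 0.85 f'_c a b / f_y = 0.85 × 3 × 7.257 × 16.2 / 60 = 4.996 in².

A_s ≈ 5.00 in²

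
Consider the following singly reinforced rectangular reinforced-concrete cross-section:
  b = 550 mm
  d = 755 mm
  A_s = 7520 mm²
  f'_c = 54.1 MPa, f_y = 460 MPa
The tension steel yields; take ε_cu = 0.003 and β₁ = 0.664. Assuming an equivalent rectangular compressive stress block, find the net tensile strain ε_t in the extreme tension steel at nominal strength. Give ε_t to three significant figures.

ε_t ≈ 0.00800

a = A_s f_y/(0.85 f'_c b) = 136.77 mm.
β₁ = 0.664, so c = a/β₁ = 136.77/0.664 = 205.98 mm.
From the linear strain diagram with ε_cu = 0.003: ε_t = 0.003 (d − c)/c = 0.003 × (755 − 205.98)/205.98 = 0.00800.
Since ε_t ≥ 0.005, the section is tension-controlled.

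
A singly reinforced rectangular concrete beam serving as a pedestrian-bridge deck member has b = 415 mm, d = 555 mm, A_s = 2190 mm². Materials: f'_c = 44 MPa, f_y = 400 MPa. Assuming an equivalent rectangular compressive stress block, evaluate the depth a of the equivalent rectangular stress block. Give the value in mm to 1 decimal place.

T = A_s f_y = 2190 × 400 = 876000 N = 876 kN.
Setting C = 0.85 f'_c a b equal to T: a = 876000/(0.85 × 44 × 415) = 56.4 mm.

a ≈ 56.4 mm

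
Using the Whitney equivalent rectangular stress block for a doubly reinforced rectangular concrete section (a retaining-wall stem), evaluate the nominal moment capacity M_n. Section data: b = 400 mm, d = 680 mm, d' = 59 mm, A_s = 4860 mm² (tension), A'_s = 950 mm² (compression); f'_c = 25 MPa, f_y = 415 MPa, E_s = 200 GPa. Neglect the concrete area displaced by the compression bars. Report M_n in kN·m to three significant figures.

Assume both tension and compression steel yield.
Net tension couple steel: A_s − A'_s = 3910 mm².
a = (A_s − A'_s) f_y / (0.85 f'_c b) = 1622650/(0.85 × 25 × 400) = 190.90 mm.
c = a/β₁ = 190.90/0.85 = 224.59 mm; ε'_s = 0.003(c − d')/c = 0.0022 ≥ f_y/E_s = 0.0021, so compression steel does yield.
M_n = (A_s − A'_s) f_y (d − a/2) + A'_s f_y (d − d') = [1622650 × (680 − 95.45) + 394250 × (680 − 59)] × 10⁻⁶ = 948.52 + 244.83 = 1193.35 kN·m.

M_n ≈ 1190 kN·m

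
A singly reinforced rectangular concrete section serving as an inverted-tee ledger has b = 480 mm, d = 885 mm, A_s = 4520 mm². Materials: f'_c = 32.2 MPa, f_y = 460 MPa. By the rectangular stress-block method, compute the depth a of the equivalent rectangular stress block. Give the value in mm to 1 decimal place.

T = A_s f_y = 4520 × 460 = 2079200 N = 2079.2 kN.
Setting C = 0.85 f'_c a b equal to T: a = 2079200/(0.85 × 32.2 × 480) = 158.3 mm.

a ≈ 158.3 mm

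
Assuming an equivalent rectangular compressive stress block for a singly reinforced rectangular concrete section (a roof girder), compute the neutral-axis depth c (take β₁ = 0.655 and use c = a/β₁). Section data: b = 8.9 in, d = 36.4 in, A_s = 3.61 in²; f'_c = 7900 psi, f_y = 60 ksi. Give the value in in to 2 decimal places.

c ≈ 5.53 in

T = A_s f_y = 3.61 × 60 = 216.6 kips.
a = T/(0.85 f'_c b) = 216.6/(0.85 × 7.9 × 8.9) = 3.6243 in.
With β₁ = 0.655, c = a/β₁ = 3.6243/0.655 = 5.53 in.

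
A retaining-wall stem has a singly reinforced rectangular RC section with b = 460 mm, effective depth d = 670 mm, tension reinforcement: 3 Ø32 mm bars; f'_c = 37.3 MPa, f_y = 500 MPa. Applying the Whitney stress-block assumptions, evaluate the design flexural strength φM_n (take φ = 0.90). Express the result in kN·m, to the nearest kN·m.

φM_n ≈ 682 kN·m

A_s = 3 × 804 = 2412 mm².
T = A_s f_y = 2412 × 500 = 1206000 N = 1206 kN.
From C = T: a = T/(0.85 f'_c b) = 1206000/(0.85 × 37.3 × 460) = 82.69 mm.
M_n = T(d − a/2) = 1206 kN × (670 − 41.345) mm = 758.16 kN·m.
φM_n = 0.90 × 758.16 = 682.34 kN·m.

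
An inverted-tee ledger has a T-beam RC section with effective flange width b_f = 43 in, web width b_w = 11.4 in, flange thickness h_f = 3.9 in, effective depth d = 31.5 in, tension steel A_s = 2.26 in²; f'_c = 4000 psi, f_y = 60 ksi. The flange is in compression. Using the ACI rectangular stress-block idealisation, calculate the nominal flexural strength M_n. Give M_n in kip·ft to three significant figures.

M_n ≈ 351 kip·ft

Tension: T = A_s f_y = 2.26 × 60 = 135.6 kips.
Try a within the flange: a = T/(0.85 f'_c b_f) = 135.6/(0.85 × 4 × 43) = 0.927 in.
Since a = 0.927 ≤ h_f = 3.9 in, the stress block lies entirely in the flange; analyse as a rectangular beam of width b_f.
M_n = T(d − a/2) = 135.6 × (31.5 − 0.4635) = 4208.5 kip·in.
M_n = 4208.5/12 = 350.71 kip·ft.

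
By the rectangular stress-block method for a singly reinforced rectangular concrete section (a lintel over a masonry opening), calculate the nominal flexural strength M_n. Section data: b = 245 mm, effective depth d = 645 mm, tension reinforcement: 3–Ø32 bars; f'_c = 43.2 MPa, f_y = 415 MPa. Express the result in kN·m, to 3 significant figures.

M_n ≈ 590 kN·m

A_s = 3 × 804 = 2412 mm².
T = A_s f_y = 2412 × 415 = 1000980 N = 1000.98 kN.
From C = T: a = T/(0.85 f'_c b) = 1000980/(0.85 × 43.2 × 245) = 111.26 mm.
M_n = T(d − a/2) = 1000.98 kN × (645 − 55.63) mm = 589.95 kN·m.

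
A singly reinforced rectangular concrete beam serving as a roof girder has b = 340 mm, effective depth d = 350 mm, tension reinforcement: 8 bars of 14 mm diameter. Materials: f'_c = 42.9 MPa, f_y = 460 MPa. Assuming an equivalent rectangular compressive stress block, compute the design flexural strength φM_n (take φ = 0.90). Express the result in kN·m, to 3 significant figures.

φM_n ≈ 167 kN·m

A_s = 8 × 154 = 1232 mm².
T = A_s f_y = 1232 × 460 = 566720 N = 566.72 kN.
From C = T: a = T/(0.85 f'_c b) = 566720/(0.85 × 42.9 × 340) = 45.71 mm.
M_n = T(d − a/2) = 566.72 kN × (350 − 22.855) mm = 185.40 kN·m.
φM_n = 0.90 × 185.40 = 166.86 kN·m.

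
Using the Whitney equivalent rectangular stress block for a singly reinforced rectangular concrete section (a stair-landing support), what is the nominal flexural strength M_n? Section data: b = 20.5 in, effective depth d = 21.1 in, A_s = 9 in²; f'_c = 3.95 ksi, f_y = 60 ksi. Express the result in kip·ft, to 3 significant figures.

M_n ≈ 773 kip·ft

T = A_s f_y = 9 × 60 = 540 kips.
a = T/(0.85 f'_c b) = 540/(0.85 × 3.95 × 20.5) = 7.846 in.
M_n = T(d − a/2) = 540 × (21.1 − 3.923) = 9275.6 kip·in = 9275.6/12 = 772.97 kip·ft.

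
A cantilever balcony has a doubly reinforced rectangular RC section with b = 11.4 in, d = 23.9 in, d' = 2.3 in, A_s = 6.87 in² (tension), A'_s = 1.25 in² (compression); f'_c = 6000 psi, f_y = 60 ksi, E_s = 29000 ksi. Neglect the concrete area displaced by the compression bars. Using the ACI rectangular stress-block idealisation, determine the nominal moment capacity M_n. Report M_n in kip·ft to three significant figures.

M_n ≈ 725 kip·ft

Assume both steels yield.
a = (A_s − A'_s) f_y/(0.85 f'_c b) = (6.87 − 1.25) × 60/(0.85 × 6 × 11.4) = 5.800 in.
c = a/β₁ = 5.800/0.75 = 7.733 in; ε'_s = 0.003(c − d')/c = 0.0021 ≥ ε_y = 0.0021, so the compression steel yields.
M_n = (A_s − A'_s) f_y (d − a/2) + A'_s f_y (d − d') = 337.2 × (23.9 − 2.9) + 75 × (23.9 − 2.3) = 7081.2 + 1620.0 = 8701.2 kip·in = 8701.2/12 = 725.10 kip·ft.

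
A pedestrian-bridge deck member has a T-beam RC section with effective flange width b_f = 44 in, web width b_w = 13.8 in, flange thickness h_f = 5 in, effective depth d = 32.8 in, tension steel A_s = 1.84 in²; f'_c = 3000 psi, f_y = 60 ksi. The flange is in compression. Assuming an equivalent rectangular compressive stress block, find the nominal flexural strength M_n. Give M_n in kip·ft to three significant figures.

Tension: T = A_s f_y = 1.84 × 60 = 110.4 kips.
Try a within the flange: a = T/(0.85 f'_c b_f) = 110.4/(0.85 × 3 × 44) = 0.984 in.
Since a = 0.984 ≤ h_f = 5 in, the stress block lies entirely in the flange; analyse as a rectangular beam of width b_f.
M_n = T(d − a/2) = 110.4 × (32.8 − 0.492) = 3566.8 kip·in.
M_n = 3566.8/12 = 297.23 kip·ft.

M_n ≈ 297 kip·ft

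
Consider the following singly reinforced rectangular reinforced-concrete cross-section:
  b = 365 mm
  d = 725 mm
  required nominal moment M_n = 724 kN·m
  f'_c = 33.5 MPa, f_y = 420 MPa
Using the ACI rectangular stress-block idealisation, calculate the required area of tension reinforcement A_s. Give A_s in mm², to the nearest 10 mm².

A_s ≈ 2560 mm²

With M_n = 0.85 f'_c a b (d − a/2), solve the quadratic for a:
a = d − √(d² − 2M_n/(0.85 f'_c b)) = 725 − √(725² − 2 × 724×10⁶/(0.85 × 33.5 × 365)) = 103.47 mm.
A_s = 0.85 f'_c a b / f_y = 0.85 × 33.5 × 103.47 × 365 / 420 = 2560.5 mm².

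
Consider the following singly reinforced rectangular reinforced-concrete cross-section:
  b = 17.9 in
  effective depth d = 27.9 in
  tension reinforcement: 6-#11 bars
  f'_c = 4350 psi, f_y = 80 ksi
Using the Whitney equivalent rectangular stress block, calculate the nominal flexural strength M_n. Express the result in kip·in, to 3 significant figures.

A_s = 6 × 1.56 = 9.36 in².
T = A_s f_y = 9.36 × 80 = 748.8 kips.
a = T/(0.85 f'_c b) = 748.8/(0.85 × 4.35 × 17.9) = 11.314 in.
M_n = T(d − a/2) = 748.8 × (27.9 − 5.657) = 16655.6 kip·in.

M_n ≈ 16700 kip·in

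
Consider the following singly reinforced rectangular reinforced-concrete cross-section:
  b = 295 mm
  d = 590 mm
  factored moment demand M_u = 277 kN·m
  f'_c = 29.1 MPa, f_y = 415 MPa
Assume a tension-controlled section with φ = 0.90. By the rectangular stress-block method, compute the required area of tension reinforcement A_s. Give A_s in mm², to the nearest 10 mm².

A_s ≈ 1340 mm²

M_n = M_u/φ = 277/0.90 = 307.778 kN·m.
With M_n = 0.85 f'_c a b (d − a/2), solve the quadratic for a:
a = d − √(d² − 2M_n/(0.85 f'_c b)) = 590 − √(590² − 2 × 307.778×10⁶/(0.85 × 29.1 × 295)) = 76.44 mm.
A_s = 0.85 f'_c a b / f_y = 0.85 × 29.1 × 76.44 × 295 / 415 = 1344.0 mm².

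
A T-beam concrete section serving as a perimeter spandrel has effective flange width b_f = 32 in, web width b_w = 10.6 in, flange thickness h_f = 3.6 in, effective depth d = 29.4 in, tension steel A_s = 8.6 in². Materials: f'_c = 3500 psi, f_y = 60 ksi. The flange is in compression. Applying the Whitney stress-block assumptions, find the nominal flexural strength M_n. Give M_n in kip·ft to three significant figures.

Tension: T = A_s f_y = 8.6 × 60 = 516 kips.
Try a within the flange: a = T/(0.85 f'_c b_f) = 516/(0.85 × 3.5 × 32) = 5.420 in.
a = 5.420 > h_f = 3.6 in: the block extends into the web. Split into flange-overhang and web parts.
C_f = 0.85 f'_c (b_f − b_w) h_f = 0.85 × 3.5 × (32 − 10.6) × 3.6 = 229.2 kips.
Remaining web compression depth: a_w = (T − C_f)/(0.85 f'_c b_w) = (516 − 229.2)/(0.85 × 3.5 × 10.6) = 9.095 in.
M_n = C_f(d − h_f/2) + (T − C_f)(d − a_w/2) = 229.2 × (29.4 − 1.8) + 286.8 × (29.4 − 4.5475) = 6325.9 + 7127.7 = 13453.6 kip·in.
M_n = 13453.6/12 = 1121.13 kip·ft.

M_n ≈ 1120 kip·ft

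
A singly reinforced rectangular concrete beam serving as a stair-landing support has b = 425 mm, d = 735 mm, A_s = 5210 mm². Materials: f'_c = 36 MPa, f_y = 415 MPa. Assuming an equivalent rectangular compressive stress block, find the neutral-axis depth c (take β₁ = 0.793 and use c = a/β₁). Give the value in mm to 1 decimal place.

T = A_s f_y = 5210 × 415 = 2162150 N = 2162.15 kN.
Setting C = 0.85 f'_c a b equal to T: a = 2162150/(0.85 × 36 × 425) = 166.255 mm.
With β₁ = 0.793, c = a/β₁ = 166.255/0.793 = 209.7 mm.

c ≈ 209.7 mm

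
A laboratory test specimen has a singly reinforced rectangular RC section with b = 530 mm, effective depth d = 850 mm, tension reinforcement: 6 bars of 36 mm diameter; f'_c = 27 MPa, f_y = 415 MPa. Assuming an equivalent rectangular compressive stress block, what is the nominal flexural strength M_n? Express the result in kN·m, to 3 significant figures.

A_s = 6 × 1018 = 6108 mm².
T = A_s f_y = 6108 × 415 = 2534820 N = 2534.82 kN.
From C = T: a = T/(0.85 f'_c b) = 2534820/(0.85 × 27 × 530) = 208.40 mm.
M_n = T(d − a/2) = 2534.82 kN × (850 − 104.2) mm = 1890.47 kN·m.

M_n ≈ 1890 kN·m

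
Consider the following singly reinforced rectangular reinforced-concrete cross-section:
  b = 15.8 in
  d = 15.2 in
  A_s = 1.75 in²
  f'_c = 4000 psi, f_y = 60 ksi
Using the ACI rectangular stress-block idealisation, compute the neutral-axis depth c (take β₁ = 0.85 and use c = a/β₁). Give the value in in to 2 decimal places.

T = A_s f_y = 1.75 × 60 = 105 kips.
a = T/(0.85 f'_c b) = 105/(0.85 × 4 × 15.8) = 1.9546 in.
With β₁ = 0.85, c = a/β₁ = 1.9546/0.85 = 2.30 in.

c ≈ 2.30 in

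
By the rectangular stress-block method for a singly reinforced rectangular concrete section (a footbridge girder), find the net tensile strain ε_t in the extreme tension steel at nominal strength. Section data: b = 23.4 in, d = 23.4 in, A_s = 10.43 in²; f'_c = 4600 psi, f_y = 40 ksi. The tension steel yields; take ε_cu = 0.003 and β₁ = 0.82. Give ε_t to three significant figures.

ε_t ≈ 0.00962

a = A_s f_y/(0.85 f'_c b) = 4.560 in.
β₁ = 0.82, so c = a/β₁ = 4.560/0.82 = 5.561 in.
From the linear strain diagram with ε_cu = 0.003: ε_t = 0.003 (d − c)/c = 0.003 × (23.4 − 5.561)/5.561 = 0.00962.
Since ε_t ≥ 0.005, the section is tension-controlled.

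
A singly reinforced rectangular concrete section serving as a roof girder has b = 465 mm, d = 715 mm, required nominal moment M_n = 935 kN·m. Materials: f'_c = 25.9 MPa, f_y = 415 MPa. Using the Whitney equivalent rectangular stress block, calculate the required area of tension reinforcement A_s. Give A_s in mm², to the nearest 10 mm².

A_s ≈ 3500 mm²

With M_n = 0.85 f'_c a b (d − a/2), solve the quadratic for a:
a = d − √(d² − 2M_n/(0.85 f'_c b)) = 715 − √(715² − 2 × 935×10⁶/(0.85 × 25.9 × 465)) = 141.80 mm.
A_s = 0.85 f'_c a b / f_y = 0.85 × 25.9 × 141.80 × 465 / 415 = 3497.8 mm².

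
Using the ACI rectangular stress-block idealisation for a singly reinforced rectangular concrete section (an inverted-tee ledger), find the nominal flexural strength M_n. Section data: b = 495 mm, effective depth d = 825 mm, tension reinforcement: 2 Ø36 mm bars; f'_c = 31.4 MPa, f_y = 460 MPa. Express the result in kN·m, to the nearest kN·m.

A_s = 2 × 1018 = 2036 mm².
T = A_s f_y = 2036 × 460 = 936560 N = 936.56 kN.
From C = T: a = T/(0.85 f'_c b) = 936560/(0.85 × 31.4 × 495) = 70.89 mm.
M_n = T(d − a/2) = 936.56 kN × (825 − 35.445) mm = 739.47 kN·m.

M_n ≈ 739 kN·m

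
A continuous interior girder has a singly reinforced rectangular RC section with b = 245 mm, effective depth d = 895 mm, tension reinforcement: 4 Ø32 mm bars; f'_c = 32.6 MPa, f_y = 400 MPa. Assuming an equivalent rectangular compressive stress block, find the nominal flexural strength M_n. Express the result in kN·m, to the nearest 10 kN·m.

M_n ≈ 1030 kN·m

A_s = 4 × 804 = 3216 mm².
T = A_s f_y = 3216 × 400 = 1286400 N = 1286.4 kN.
From C = T: a = T/(0.85 f'_c b) = 1286400/(0.85 × 32.6 × 245) = 189.48 mm.
M_n = T(d − a/2) = 1286.4 kN × (895 − 94.74) mm = 1029.45 kN·m.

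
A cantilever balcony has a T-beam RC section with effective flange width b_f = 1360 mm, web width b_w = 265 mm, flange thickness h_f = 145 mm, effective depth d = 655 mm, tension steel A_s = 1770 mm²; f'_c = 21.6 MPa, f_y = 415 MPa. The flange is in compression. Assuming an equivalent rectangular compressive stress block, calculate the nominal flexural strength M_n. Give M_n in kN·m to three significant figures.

M_n ≈ 470 kN·m

Tension: T = A_s f_y = 1770 × 415 = 734550 N.
Try a within the flange: a = T/(0.85 f'_c b_f) = 734550/(0.85 × 21.6 × 1360) = 29.42 mm.
Since a = 29.42 ≤ h_f = 145 mm, the stress block lies entirely in the flange; analyse as a rectangular beam of width b_f.
M_n = T(d − a/2) = 734550 × (655 − 14.71) = 470.33 × 10⁶ N·mm.
M_n = 470.33 kN·m.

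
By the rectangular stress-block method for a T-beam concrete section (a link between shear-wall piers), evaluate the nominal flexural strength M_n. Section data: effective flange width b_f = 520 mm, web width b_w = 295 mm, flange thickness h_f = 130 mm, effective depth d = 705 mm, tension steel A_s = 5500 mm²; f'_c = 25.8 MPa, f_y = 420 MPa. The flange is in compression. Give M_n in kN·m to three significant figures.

Tension: T = A_s f_y = 5500 × 420 = 2310000 N.
Try a within the flange: a = T/(0.85 f'_c b_f) = 2310000/(0.85 × 25.8 × 520) = 202.57 mm.
a = 202.57 > h_f = 130 mm: the block extends into the web. Split into flange-overhang and web parts.
C_f = 0.85 f'_c (b_f − b_w) h_f = 0.85 × 25.8 × (520 − 295) × 130 = 641453 N.
Remaining web compression depth: a_w = (T − C_f)/(0.85 f'_c b_w) = (2310000 − 641453)/(0.85 × 25.8 × 295) = 257.92 mm.
M_n = C_f(d − h_f/2) + (T − C_f)(d − a_w/2) = 641453 × (705 − 65) + 1668547 × (705 − 128.96) = 410.53 + 961.15 = 1371.68 × 10⁶ N·mm.
M_n = 1371.68 kN·m.

M_n ≈ 1370 kN·m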